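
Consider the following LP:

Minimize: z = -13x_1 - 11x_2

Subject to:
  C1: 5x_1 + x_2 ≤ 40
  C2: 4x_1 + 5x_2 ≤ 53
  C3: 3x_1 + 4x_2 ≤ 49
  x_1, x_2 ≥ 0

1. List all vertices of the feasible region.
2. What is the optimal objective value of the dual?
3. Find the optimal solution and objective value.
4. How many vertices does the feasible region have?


1. (0, 0), (8, 0), (7, 5), (0, 10.6)
2. -146
3. x_1 = 7, x_2 = 5, z = -146
4. 4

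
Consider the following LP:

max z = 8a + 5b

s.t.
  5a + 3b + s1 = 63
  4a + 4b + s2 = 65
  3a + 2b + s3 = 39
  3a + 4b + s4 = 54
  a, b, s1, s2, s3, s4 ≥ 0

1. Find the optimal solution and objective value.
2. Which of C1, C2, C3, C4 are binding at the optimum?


1. a = 9, b = 6, z = 102
2. C1, C3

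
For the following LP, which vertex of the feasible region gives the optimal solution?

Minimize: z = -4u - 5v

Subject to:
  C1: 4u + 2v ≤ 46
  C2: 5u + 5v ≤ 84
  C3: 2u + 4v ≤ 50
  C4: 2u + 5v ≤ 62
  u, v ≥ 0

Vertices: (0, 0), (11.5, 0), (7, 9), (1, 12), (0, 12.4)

Evaluate the objective at each vertex of the feasible region:
  z(0, 0) = 0
  z(11.5, 0) = -46
  z(7, 9) = -73  ←
  z(1, 12) = -64
  z(0, 12.4) = -62
The minimum is at u = 7, v = 9.

(7, 9)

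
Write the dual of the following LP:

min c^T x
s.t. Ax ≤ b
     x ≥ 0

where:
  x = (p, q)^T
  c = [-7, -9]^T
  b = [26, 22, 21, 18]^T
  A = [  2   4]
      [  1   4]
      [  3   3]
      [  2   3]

Primal min cᵀx s.t. Ax ≤ b, x ≥ 0  →  Dual max −bᵀy s.t. Aᵀy ≥ −c, y ≥ 0.

Maximize: z = -26y1 - 22y2 - 21y3 - 18y4

Subject to:
  2y1 + y2 + 3y3 + 2y4 ≥ 7
  4y1 + 4y2 + 3y3 + 3y4 ≥ 9
  y1, y2, y3, y4 ≥ 0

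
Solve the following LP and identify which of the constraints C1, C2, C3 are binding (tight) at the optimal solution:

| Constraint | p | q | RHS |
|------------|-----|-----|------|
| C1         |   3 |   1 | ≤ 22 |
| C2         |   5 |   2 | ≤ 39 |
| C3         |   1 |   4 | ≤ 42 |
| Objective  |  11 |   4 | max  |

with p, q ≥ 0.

At p = 5, q = 7, compute slack b - a·x for each constraint:
  C1: 22 − 22 = 0  (binding)
  C2: 39 − 39 = 0  (binding)
  C3: 42 − 33 = 9  (slack)

Optimal: p = 5, q = 7
Binding: C1, C2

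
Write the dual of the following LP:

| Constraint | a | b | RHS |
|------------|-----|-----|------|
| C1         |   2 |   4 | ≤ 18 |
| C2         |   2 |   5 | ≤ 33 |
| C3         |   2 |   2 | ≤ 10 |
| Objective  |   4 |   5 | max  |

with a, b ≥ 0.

Primal max cᵀx s.t. Ax ≤ b, x ≥ 0  →  Dual min bᵀy s.t. Aᵀy ≥ c, y ≥ 0.

Minimize: z = 18y1 + 33y2 + 10y3

Subject to:
  2y1 + 2y2 + 2y3 ≥ 4
  4y1 + 5y2 + 2y3 ≥ 5
  y1, y2, y3 ≥ 0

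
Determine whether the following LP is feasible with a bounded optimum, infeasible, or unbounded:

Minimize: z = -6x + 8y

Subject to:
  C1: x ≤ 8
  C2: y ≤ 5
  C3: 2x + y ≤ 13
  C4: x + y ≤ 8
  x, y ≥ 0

Feasible with a bounded optimal solution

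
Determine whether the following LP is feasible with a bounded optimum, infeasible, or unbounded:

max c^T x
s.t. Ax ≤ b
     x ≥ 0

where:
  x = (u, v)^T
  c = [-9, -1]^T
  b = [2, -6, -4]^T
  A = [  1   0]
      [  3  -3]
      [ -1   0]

Infeasible (no feasible solution exists)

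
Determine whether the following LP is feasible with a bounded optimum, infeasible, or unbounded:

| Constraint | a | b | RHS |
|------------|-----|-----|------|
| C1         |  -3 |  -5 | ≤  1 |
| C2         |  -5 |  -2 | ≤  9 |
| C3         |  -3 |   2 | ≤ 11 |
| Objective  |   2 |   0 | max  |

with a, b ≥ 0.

Unbounded (objective can increase without bound)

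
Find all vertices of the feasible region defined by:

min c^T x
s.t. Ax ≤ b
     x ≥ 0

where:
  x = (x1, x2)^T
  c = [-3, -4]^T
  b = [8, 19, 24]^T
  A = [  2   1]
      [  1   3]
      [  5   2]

(0, 0), (4, 0), (1, 6), (0, 6.333)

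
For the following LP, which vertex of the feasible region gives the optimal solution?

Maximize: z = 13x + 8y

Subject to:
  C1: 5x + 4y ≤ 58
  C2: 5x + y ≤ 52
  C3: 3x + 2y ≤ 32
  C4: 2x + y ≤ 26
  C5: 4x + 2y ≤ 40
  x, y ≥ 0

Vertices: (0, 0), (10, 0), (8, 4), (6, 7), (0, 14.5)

Evaluate the objective at each vertex of the feasible region:
  z(0, 0) = 0
  z(10, 0) = 130
  z(8, 4) = 136  ←
  z(6, 7) = 134
  z(0, 14.5) = 116
The maximum is at x = 8, y = 4.

(8, 4)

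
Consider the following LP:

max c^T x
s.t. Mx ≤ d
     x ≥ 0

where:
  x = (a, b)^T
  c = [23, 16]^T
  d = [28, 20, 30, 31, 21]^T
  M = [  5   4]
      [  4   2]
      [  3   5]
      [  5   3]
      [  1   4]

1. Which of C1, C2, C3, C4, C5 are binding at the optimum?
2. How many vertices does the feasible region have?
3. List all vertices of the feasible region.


1. C1, C2
2. 5
3. (0, 0), (5, 0), (4, 2), (1.75, 4.812), (0, 5.25)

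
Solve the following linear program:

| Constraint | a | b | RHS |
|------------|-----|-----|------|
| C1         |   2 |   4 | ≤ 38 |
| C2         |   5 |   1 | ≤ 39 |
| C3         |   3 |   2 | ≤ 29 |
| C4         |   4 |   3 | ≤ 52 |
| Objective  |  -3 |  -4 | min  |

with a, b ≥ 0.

Evaluate the objective at each vertex of the feasible region:
  z(0, 0) = 0
  z(7.8, 0) = -23.4
  z(7, 4) = -37
  z(5, 7) = -43  ←
  z(0, 9.5) = -38
The minimum is at a = 5, b = 7.

a = 5, b = 7, z = -43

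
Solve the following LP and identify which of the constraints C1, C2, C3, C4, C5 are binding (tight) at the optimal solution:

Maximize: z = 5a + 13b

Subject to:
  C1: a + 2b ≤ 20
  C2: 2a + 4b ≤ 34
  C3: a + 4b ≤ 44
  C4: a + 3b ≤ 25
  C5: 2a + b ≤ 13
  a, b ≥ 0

At a = 1, b = 8, compute slack b - a·x for each constraint:
  C1: 20 − 17 = 3  (slack)
  C2: 34 − 34 = 0  (binding)
  C3: 44 − 33 = 11  (slack)
  C4: 25 − 25 = 0  (binding)
  C5: 13 − 10 = 3  (slack)

Optimal: a = 1, b = 8
Binding: C2, C4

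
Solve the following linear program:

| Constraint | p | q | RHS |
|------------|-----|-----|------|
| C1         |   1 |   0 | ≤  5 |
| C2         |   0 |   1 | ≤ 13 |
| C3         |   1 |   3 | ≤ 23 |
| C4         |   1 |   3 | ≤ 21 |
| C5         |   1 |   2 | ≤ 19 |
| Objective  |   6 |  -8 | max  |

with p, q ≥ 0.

Evaluate the objective at each vertex of the feasible region:
  z(0, 0) = 0
  z(5, 0) = 30  ←
  z(5, 5.333) = -12.67
  z(0, 7) = -56
The maximum is at p = 5, q = 0.

p = 5, q = 0, z = 30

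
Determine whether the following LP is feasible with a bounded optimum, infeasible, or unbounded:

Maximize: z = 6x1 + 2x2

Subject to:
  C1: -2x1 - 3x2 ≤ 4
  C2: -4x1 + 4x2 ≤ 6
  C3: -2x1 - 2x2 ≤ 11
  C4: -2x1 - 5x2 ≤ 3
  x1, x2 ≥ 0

Unbounded (objective can increase without bound)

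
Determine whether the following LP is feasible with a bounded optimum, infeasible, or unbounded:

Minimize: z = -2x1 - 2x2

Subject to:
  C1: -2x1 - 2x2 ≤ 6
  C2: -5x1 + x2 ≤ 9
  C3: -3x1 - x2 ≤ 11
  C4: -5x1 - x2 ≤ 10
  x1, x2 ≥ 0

Unbounded (objective can decrease without bound)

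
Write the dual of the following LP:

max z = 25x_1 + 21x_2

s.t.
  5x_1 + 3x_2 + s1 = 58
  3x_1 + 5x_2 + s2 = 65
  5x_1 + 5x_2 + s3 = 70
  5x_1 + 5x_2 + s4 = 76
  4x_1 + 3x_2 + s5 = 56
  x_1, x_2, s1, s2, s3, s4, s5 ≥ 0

Primal max cᵀx s.t. Ax ≤ b, x ≥ 0  →  Dual min bᵀy s.t. Aᵀy ≥ c, y ≥ 0.

Minimize: z = 58y1 + 65y2 + 70y3 + 76y4 + 56y5

Subject to:
  5y1 + 3y2 + 5y3 + 5y4 + 4y5 ≥ 25
  3y1 + 5y2 + 5y3 + 5y4 + 3y5 ≥ 21
  y1, y2, y3, y4, y5 ≥ 0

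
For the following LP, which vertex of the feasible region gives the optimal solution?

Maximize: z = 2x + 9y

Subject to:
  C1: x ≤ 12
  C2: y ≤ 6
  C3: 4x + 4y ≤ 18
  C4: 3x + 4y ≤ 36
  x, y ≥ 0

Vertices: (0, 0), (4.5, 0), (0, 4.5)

Evaluate the objective at each vertex of the feasible region:
  z(0, 0) = 0
  z(4.5, 0) = 9
  z(0, 4.5) = 40.5  ←
The maximum is at x = 0, y = 4.5.

(0, 4.5)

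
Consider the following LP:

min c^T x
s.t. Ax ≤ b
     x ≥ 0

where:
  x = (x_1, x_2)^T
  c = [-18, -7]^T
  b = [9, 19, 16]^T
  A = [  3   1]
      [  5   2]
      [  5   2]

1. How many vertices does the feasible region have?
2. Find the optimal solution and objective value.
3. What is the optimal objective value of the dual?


1. 4
2. x_1 = 2, x_2 = 3, z = -57
3. -57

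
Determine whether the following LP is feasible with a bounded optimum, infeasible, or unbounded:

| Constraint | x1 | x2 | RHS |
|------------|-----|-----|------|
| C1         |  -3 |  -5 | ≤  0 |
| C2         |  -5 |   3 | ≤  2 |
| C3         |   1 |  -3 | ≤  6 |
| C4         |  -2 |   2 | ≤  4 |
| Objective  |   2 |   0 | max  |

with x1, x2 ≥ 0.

Unbounded (objective can increase without bound)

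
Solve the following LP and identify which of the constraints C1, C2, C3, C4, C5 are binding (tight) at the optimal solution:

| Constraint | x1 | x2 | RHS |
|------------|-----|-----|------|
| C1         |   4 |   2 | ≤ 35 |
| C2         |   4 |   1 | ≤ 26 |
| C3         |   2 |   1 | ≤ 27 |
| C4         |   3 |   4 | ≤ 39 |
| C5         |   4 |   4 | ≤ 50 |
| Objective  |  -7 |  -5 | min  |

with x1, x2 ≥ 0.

At x1 = 5, x2 = 6, compute slack b - a·x for each constraint:
  C1: 35 − 32 = 3  (slack)
  C2: 26 − 26 = 0  (binding)
  C3: 27 − 16 = 11  (slack)
  C4: 39 − 39 = 0  (binding)
  C5: 50 − 44 = 6  (slack)

Optimal: x1 = 5, x2 = 6
Binding: C2, C4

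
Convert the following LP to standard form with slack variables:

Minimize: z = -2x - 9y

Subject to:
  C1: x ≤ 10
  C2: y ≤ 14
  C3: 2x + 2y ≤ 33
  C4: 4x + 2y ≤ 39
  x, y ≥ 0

min z = -2x - 9y

s.t.
  x + s1 = 10
  y + s2 = 14
  2x + 2y + s3 = 33
  4x + 2y + s4 = 39
  x, y, s1, s2, s3, s4 ≥ 0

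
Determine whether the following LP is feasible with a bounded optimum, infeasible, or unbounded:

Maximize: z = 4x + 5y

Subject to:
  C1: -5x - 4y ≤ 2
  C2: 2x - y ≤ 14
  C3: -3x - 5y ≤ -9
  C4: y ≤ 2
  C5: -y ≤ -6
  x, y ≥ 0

Infeasible (no feasible solution exists)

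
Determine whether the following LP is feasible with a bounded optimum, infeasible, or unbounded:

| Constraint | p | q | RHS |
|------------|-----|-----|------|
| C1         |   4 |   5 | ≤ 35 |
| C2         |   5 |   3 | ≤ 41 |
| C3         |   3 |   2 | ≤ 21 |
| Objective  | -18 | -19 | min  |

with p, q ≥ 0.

Feasible with a bounded optimal solution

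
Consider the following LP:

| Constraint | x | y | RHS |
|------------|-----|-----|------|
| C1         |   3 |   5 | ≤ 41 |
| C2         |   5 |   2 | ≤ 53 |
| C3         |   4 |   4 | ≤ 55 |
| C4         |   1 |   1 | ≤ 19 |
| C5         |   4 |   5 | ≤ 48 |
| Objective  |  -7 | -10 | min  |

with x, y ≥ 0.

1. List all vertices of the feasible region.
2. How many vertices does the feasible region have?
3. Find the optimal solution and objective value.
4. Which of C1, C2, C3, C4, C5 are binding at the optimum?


1. (0, 0), (10.6, 0), (9.941, 1.647), (7, 4), (0, 8.2)
2. 5
3. x = 7, y = 4, z = -89
4. C1, C5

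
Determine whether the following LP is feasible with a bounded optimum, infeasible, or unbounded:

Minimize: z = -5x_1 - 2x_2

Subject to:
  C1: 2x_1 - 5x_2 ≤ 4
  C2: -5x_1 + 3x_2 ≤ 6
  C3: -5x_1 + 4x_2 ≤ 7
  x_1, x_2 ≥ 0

Unbounded (objective can decrease without bound)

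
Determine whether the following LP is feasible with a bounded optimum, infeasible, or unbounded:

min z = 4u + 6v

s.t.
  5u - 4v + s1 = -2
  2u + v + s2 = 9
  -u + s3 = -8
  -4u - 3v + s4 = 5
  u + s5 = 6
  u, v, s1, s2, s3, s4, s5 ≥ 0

Infeasible (no feasible solution exists)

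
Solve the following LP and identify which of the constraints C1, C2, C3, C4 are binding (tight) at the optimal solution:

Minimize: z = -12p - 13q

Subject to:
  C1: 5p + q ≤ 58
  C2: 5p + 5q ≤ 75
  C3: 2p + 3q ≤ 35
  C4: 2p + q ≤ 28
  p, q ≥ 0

At p = 10, q = 5, compute slack b - a·x for each constraint:
  C1: 58 − 55 = 3  (slack)
  C2: 75 − 75 = 0  (binding)
  C3: 35 − 35 = 0  (binding)
  C4: 28 − 25 = 3  (slack)

Optimal: p = 10, q = 5
Binding: C2, C3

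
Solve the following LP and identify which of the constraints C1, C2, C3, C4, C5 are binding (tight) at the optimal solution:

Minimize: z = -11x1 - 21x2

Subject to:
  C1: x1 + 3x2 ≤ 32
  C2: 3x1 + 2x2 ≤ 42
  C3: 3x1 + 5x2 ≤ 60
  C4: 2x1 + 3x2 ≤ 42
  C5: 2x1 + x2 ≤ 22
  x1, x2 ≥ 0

At x1 = 5, x2 = 9, compute slack b - a·x for each constraint:
  C1: 32 − 32 = 0  (binding)
  C2: 42 − 33 = 9  (slack)
  C3: 60 − 60 = 0  (binding)
  C4: 42 − 37 = 5  (slack)
  C5: 22 − 19 = 3  (slack)

Optimal: x1 = 5, x2 = 9
Binding: C1, C3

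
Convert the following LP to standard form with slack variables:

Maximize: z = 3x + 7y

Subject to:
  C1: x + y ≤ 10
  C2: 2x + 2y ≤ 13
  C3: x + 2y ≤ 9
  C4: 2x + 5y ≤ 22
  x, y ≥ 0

max z = 3x + 7y

s.t.
  x + y + s1 = 10
  2x + 2y + s2 = 13
  x + 2y + s3 = 9
  2x + 5y + s4 = 22
  x, y, s1, s2, s3, s4 ≥ 0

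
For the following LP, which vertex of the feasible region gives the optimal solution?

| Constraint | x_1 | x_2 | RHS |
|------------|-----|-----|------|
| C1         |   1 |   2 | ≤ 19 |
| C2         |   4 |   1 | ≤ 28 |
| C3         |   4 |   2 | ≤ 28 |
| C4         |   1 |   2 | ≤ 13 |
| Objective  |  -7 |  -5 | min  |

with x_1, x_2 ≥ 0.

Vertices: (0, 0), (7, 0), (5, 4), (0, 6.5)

Evaluate the objective at each vertex of the feasible region:
  z(0, 0) = 0
  z(7, 0) = -49
  z(5, 4) = -55  ←
  z(0, 6.5) = -32.5
The minimum is at x_1 = 5, x_2 = 4.

(5, 4)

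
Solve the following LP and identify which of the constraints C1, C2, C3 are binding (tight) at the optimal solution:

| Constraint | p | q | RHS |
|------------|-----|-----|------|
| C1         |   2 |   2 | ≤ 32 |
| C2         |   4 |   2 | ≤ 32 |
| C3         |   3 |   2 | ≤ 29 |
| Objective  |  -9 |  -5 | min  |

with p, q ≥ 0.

At p = 3, q = 10, compute slack b - a·x for each constraint:
  C1: 32 − 26 = 6  (slack)
  C2: 32 − 32 = 0  (binding)
  C3: 29 − 29 = 0  (binding)

Optimal: p = 3, q = 10
Binding: C2, C3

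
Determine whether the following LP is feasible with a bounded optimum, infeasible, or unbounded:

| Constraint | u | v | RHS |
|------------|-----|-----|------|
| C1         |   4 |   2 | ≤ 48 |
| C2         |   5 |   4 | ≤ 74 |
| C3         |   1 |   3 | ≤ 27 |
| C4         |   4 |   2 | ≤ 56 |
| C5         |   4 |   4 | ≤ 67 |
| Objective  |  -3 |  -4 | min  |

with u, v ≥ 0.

Feasible with a bounded optimal solution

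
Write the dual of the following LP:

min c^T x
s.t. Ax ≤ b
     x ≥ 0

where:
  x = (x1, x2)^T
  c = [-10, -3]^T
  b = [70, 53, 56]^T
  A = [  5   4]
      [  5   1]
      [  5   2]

Primal min cᵀx s.t. Ax ≤ b, x ≥ 0  →  Dual max −bᵀy s.t. Aᵀy ≥ −c, y ≥ 0.

Maximize: z = -70y1 - 53y2 - 56y3

Subject to:
  5y1 + 5y2 + 5y3 ≥ 10
  4y1 + y2 + 2y3 ≥ 3
  y1, y2, y3 ≥ 0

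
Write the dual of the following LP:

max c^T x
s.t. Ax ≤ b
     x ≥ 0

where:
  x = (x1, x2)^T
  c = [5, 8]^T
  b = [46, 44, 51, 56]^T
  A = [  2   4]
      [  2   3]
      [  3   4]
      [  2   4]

Primal max cᵀx s.t. Ax ≤ b, x ≥ 0  →  Dual min bᵀy s.t. Aᵀy ≥ c, y ≥ 0.

Minimize: z = 46y1 + 44y2 + 51y3 + 56y4

Subject to:
  2y1 + 2y2 + 3y3 + 2y4 ≥ 5
  4y1 + 3y2 + 4y3 + 4y4 ≥ 8
  y1, y2, y3, y4 ≥ 0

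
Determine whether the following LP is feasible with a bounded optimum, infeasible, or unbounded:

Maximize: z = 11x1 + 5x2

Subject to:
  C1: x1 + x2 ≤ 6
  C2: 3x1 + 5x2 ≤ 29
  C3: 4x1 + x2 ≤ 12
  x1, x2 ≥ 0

Feasible with a bounded optimal solution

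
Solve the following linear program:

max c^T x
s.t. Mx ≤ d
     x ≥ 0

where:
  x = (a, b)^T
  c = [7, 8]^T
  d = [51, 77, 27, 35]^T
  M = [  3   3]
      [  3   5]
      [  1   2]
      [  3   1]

Evaluate the objective at each vertex of the feasible region:
  z(0, 0) = 0
  z(11.67, 0) = 81.67
  z(9, 8) = 127
  z(7, 10) = 129  ←
  z(0, 13.5) = 108
The maximum is at a = 7, b = 10.

a = 7, b = 10, z = 129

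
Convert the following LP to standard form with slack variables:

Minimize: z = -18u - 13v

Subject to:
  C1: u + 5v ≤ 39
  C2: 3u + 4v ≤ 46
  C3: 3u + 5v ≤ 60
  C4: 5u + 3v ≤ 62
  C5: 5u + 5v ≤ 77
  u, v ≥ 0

min z = -18u - 13v

s.t.
  u + 5v + s1 = 39
  3u + 4v + s2 = 46
  3u + 5v + s3 = 60
  5u + 3v + s4 = 62
  5u + 5v + s5 = 77
  u, v, s1, s2, s3, s4, s5 ≥ 0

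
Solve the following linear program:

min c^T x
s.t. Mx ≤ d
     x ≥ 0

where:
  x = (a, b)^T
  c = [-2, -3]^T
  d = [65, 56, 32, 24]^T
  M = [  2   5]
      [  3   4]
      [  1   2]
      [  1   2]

Evaluate the objective at each vertex of the feasible region:
  z(0, 0) = 0
  z(18.67, 0) = -37.33
  z(8, 8) = -40  ←
  z(0, 12) = -36
The minimum is at a = 8, b = 8.

a = 8, b = 8, z = -40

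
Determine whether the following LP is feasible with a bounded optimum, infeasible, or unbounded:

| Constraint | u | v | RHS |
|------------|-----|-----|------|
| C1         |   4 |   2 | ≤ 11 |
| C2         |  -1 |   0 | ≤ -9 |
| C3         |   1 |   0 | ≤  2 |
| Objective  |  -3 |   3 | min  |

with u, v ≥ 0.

Infeasible (no feasible solution exists)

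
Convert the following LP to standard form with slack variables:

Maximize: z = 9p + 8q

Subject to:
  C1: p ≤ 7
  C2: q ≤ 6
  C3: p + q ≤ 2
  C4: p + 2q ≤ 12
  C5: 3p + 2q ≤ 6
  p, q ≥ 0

max z = 9p + 8q

s.t.
  p + s1 = 7
  q + s2 = 6
  p + q + s3 = 2
  p + 2q + s4 = 12
  3p + 2q + s5 = 6
  p, q, s1, s2, s3, s4, s5 ≥ 0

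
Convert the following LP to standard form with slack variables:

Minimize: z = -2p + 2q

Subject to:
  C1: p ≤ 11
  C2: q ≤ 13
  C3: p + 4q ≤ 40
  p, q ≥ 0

min z = -2p + 2q

s.t.
  p + s1 = 11
  q + s2 = 13
  p + 4q + s3 = 40
  p, q, s1, s2, s3 ≥ 0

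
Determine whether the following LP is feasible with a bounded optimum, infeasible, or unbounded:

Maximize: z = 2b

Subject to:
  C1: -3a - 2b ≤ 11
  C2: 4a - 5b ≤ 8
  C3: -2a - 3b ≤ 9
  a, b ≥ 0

Unbounded (objective can increase without bound)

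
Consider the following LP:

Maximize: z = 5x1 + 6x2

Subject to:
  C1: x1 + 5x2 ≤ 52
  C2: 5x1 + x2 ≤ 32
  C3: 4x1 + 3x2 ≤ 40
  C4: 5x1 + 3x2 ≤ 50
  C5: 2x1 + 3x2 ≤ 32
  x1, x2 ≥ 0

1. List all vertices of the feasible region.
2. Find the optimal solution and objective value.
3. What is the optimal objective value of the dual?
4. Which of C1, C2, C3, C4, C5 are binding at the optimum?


1. (0, 0), (6.4, 0), (5.091, 6.545), (4, 8), (0.5714, 10.29), (0, 10.4)
2. x1 = 4, x2 = 8, z = 68
3. 68
4. C3, C5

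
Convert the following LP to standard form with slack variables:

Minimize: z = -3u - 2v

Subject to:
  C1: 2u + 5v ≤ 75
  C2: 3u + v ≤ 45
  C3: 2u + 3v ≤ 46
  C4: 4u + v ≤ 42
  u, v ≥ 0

min z = -3u - 2v

s.t.
  2u + 5v + s1 = 75
  3u + v + s2 = 45
  2u + 3v + s3 = 46
  4u + v + s4 = 42
  u, v, s1, s2, s3, s4 ≥ 0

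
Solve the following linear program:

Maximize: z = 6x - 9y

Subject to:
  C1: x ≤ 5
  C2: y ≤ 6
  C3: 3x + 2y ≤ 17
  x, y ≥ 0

Evaluate the objective at each vertex of the feasible region:
  z(0, 0) = 0
  z(5, 0) = 30  ←
  z(5, 1) = 21
  z(1.667, 6) = -44
  z(0, 6) = -54
The maximum is at x = 5, y = 0.

x = 5, y = 0, z = 30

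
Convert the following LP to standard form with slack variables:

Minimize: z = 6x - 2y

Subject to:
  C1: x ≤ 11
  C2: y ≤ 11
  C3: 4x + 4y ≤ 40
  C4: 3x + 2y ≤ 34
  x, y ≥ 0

min z = 6x - 2y

s.t.
  x + s1 = 11
  y + s2 = 11
  4x + 4y + s3 = 40
  3x + 2y + s4 = 34
  x, y, s1, s2, s3, s4 ≥ 0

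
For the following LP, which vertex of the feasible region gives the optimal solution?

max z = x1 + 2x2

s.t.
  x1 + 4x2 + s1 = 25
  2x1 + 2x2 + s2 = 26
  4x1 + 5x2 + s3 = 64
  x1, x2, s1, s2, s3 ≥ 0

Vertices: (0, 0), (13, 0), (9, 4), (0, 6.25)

Evaluate the objective at each vertex of the feasible region:
  z(0, 0) = 0
  z(13, 0) = 13
  z(9, 4) = 17  ←
  z(0, 6.25) = 12.5
The maximum is at x1 = 9, x2 = 4.

(9, 4)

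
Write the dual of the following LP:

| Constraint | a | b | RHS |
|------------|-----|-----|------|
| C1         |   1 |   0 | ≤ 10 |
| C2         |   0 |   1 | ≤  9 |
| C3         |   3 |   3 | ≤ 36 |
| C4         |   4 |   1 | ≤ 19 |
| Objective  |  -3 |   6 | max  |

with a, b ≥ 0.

Primal max cᵀx s.t. Ax ≤ b, x ≥ 0  →  Dual min bᵀy s.t. Aᵀy ≥ c, y ≥ 0.

Minimize: z = 10y1 + 9y2 + 36y3 + 19y4

Subject to:
  y1 + 3y3 + 4y4 ≥ -3
  y2 + 3y3 + y4 ≥ 6
  y1, y2, y3, y4 ≥ 0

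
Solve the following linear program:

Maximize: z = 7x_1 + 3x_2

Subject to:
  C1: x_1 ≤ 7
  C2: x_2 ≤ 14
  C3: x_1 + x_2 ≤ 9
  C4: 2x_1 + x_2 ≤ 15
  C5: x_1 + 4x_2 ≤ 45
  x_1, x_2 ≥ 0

Evaluate the objective at each vertex of the feasible region:
  z(0, 0) = 0
  z(7, 0) = 49
  z(7, 1) = 52  ←
  z(6, 3) = 51
  z(0, 9) = 27
The maximum is at x_1 = 7, x_2 = 1.

x_1 = 7, x_2 = 1, z = 52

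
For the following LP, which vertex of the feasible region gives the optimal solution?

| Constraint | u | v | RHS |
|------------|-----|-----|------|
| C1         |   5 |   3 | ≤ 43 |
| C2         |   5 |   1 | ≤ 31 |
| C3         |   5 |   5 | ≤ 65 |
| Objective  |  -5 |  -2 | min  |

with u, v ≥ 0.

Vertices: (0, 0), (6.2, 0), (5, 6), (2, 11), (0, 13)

Evaluate the objective at each vertex of the feasible region:
  z(0, 0) = 0
  z(6.2, 0) = -31
  z(5, 6) = -37  ←
  z(2, 11) = -32
  z(0, 13) = -26
The minimum is at u = 5, v = 6.

(5, 6)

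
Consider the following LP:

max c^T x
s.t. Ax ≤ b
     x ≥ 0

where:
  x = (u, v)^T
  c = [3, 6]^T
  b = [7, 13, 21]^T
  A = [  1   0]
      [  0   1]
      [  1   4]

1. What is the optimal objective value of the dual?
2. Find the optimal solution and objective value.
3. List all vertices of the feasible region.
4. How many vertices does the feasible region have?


1. 42
2. u = 7, v = 3.5, z = 42
3. (0, 0), (7, 0), (7, 3.5), (0, 5.25)
4. 4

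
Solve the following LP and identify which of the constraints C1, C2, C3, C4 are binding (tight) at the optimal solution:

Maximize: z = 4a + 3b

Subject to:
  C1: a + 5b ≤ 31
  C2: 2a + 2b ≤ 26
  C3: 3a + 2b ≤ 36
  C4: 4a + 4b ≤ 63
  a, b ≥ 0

At a = 10, b = 3, compute slack b - a·x for each constraint:
  C1: 31 − 25 = 6  (slack)
  C2: 26 − 26 = 0  (binding)
  C3: 36 − 36 = 0  (binding)
  C4: 63 − 52 = 11  (slack)

Optimal: a = 10, b = 3
Binding: C2, C3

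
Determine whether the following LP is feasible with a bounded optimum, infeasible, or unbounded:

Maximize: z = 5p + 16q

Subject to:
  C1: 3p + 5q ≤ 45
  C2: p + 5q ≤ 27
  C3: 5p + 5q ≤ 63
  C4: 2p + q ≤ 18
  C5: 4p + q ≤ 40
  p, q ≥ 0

Feasible with a bounded optimal solution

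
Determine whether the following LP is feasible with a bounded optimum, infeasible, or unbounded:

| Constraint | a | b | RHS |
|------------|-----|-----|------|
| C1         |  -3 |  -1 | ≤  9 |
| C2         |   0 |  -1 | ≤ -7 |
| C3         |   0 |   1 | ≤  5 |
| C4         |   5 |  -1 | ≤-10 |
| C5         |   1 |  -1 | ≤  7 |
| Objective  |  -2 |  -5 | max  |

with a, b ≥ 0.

Infeasible (no feasible solution exists)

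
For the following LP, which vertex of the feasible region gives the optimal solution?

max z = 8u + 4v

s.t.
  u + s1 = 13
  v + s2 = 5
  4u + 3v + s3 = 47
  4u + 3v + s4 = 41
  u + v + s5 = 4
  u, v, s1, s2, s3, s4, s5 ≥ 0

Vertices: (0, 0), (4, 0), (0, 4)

Evaluate the objective at each vertex of the feasible region:
  z(0, 0) = 0
  z(4, 0) = 32  ←
  z(0, 4) = 16
The maximum is at u = 4, v = 0.

(4, 0)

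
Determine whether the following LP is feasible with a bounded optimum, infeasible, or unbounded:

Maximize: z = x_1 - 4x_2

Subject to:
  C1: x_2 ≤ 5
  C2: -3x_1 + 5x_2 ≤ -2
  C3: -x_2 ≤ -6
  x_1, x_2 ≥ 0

Infeasible (no feasible solution exists)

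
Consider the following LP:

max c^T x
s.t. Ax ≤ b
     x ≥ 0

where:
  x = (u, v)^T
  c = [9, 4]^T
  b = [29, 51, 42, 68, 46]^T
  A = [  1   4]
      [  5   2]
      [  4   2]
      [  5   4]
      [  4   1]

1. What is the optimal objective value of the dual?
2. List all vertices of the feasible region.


1. 93
2. (0, 0), (10.2, 0), (9, 3), (7.857, 5.286), (0, 7.25)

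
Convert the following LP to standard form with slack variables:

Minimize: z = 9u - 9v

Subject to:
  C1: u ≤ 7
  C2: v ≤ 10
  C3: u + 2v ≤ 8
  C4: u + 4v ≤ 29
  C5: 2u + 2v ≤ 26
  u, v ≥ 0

min z = 9u - 9v

s.t.
  u + s1 = 7
  v + s2 = 10
  u + 2v + s3 = 8
  u + 4v + s4 = 29
  2u + 2v + s5 = 26
  u, v, s1, s2, s3, s4, s5 ≥ 0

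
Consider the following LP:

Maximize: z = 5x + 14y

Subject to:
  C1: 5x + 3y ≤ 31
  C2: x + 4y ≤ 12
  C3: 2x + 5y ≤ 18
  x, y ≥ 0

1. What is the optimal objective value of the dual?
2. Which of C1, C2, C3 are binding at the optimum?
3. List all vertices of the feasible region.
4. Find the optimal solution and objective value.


1. 48
2. C2, C3
3. (0, 0), (6.2, 0), (5.316, 1.474), (4, 2), (0, 3)
4. x = 4, y = 2, z = 48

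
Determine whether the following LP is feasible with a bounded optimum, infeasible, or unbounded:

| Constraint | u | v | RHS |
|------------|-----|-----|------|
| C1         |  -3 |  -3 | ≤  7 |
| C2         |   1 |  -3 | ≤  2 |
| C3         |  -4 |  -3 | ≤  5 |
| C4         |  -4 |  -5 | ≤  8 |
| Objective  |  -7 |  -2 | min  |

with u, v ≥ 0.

Unbounded (objective can decrease without bound)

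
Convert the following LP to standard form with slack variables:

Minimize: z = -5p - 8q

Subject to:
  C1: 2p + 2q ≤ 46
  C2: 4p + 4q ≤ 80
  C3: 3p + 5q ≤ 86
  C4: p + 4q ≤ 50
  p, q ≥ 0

min z = -5p - 8q

s.t.
  2p + 2q + s1 = 46
  4p + 4q + s2 = 80
  3p + 5q + s3 = 86
  p + 4q + s4 = 50
  p, q, s1, s2, s3, s4 ≥ 0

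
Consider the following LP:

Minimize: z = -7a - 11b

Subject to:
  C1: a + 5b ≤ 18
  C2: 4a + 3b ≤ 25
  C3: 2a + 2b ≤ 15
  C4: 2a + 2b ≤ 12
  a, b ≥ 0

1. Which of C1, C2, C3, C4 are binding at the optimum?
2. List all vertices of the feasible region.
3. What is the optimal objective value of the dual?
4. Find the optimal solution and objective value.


1. C1, C4
2. (0, 0), (6, 0), (3, 3), (0, 3.6)
3. -54
4. a = 3, b = 3, z = -54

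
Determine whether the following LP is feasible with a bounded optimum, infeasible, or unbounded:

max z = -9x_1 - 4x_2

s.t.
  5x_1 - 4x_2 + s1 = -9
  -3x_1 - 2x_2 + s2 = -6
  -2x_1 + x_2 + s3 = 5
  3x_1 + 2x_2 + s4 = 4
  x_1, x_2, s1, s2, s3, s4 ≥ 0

Infeasible (no feasible solution exists)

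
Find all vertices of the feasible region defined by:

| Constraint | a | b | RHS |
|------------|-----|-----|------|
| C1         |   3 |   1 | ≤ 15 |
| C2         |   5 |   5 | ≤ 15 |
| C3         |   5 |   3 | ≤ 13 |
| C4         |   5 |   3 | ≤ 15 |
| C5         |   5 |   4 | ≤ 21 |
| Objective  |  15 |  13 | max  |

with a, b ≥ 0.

(0, 0), (2.6, 0), (2, 1), (0, 3)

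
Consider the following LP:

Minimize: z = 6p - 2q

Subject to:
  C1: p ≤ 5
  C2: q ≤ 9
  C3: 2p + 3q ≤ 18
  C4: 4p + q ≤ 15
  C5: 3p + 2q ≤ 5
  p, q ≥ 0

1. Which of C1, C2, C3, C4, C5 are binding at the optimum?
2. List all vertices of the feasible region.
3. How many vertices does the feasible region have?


1. C5
2. (0, 0), (1.667, 0), (0, 2.5)
3. 3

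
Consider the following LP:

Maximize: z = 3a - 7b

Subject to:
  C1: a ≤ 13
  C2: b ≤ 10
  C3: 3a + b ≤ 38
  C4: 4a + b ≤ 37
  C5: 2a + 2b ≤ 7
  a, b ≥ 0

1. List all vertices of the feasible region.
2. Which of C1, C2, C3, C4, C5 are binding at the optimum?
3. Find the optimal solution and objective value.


1. (0, 0), (3.5, 0), (0, 3.5)
2. C5
3. a = 3.5, b = 0, z = 10.5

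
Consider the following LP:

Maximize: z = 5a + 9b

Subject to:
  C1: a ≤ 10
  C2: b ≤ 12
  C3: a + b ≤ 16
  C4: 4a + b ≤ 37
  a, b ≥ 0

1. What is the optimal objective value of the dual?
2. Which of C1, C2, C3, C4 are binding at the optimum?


1. 128
2. C2, C3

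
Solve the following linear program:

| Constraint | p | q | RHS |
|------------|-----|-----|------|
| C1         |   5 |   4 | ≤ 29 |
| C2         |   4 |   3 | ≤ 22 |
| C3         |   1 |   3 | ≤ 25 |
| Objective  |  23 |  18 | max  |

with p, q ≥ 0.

Evaluate the objective at each vertex of the feasible region:
  z(0, 0) = 0
  z(5.5, 0) = 126.5
  z(1, 6) = 131  ←
  z(0, 7.25) = 130.5
The maximum is at p = 1, q = 6.

p = 1, q = 6, z = 131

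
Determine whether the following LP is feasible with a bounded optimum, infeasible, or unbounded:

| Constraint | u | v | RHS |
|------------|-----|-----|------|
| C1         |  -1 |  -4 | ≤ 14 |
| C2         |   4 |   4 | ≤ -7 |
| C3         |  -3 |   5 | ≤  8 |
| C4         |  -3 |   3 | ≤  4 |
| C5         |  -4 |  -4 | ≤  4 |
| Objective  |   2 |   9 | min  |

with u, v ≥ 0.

Infeasible (no feasible solution exists)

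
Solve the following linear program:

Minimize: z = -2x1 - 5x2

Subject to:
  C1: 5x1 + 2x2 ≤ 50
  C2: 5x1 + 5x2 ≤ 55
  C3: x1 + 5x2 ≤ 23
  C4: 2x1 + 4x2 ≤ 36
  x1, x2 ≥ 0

Evaluate the objective at each vertex of the feasible region:
  z(0, 0) = 0
  z(10, 0) = -20
  z(9.333, 1.667) = -27
  z(8, 3) = -31  ←
  z(0, 4.6) = -23
The minimum is at x1 = 8, x2 = 3.

x1 = 8, x2 = 3, z = -31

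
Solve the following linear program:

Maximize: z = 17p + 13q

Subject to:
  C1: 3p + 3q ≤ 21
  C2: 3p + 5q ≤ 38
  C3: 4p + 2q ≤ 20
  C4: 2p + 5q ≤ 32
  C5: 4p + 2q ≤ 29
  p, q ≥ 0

Evaluate the objective at each vertex of the feasible region:
  z(0, 0) = 0
  z(5, 0) = 85
  z(3, 4) = 103  ←
  z(1, 6) = 95
  z(0, 6.4) = 83.2
The maximum is at p = 3, q = 4.

p = 3, q = 4, z = 103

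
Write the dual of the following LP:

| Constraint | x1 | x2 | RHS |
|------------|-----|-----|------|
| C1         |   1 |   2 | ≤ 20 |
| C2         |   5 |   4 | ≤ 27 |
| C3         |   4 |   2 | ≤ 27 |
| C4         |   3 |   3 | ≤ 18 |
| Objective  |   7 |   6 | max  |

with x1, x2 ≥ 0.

Primal max cᵀx s.t. Ax ≤ b, x ≥ 0  →  Dual min bᵀy s.t. Aᵀy ≥ c, y ≥ 0.

Minimize: z = 20y1 + 27y2 + 27y3 + 18y4

Subject to:
  y1 + 5y2 + 4y3 + 3y4 ≥ 7
  2y1 + 4y2 + 2y3 + 3y4 ≥ 6
  y1, y2, y3, y4 ≥ 0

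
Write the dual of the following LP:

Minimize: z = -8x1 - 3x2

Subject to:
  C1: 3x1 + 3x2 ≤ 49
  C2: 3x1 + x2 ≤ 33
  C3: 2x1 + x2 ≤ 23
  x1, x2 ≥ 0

Primal min cᵀx s.t. Ax ≤ b, x ≥ 0  →  Dual max −bᵀy s.t. Aᵀy ≥ −c, y ≥ 0.

Maximize: z = -49y1 - 33y2 - 23y3

Subject to:
  3y1 + 3y2 + 2y3 ≥ 8
  3y1 + y2 + y3 ≥ 3
  y1, y2, y3 ≥ 0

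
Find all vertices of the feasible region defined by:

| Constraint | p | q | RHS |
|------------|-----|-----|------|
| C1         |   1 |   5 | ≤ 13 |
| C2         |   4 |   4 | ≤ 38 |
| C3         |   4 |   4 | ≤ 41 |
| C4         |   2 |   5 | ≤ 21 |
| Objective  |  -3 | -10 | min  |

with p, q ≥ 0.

(0, 0), (9.5, 0), (8.833, 0.6667), (8, 1), (0, 2.6)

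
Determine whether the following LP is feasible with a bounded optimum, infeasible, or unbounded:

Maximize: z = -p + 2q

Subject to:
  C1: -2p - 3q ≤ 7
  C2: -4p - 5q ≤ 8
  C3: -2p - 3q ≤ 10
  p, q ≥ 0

Unbounded (objective can increase without bound)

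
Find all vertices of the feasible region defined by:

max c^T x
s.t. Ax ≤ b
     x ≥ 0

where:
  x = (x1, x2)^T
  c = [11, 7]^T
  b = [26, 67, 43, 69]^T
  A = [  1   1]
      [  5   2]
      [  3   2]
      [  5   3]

(0, 0), (13.4, 0), (12.6, 2), (9, 8), (0, 21.5)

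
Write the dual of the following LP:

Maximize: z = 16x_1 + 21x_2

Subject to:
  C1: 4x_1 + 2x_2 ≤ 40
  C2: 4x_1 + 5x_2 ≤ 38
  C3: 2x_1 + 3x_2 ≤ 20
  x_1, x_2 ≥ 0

Primal max cᵀx s.t. Ax ≤ b, x ≥ 0  →  Dual min bᵀy s.t. Aᵀy ≥ c, y ≥ 0.

Minimize: z = 40y1 + 38y2 + 20y3

Subject to:
  4y1 + 4y2 + 2y3 ≥ 16
  2y1 + 5y2 + 3y3 ≥ 21
  y1, y2, y3 ≥ 0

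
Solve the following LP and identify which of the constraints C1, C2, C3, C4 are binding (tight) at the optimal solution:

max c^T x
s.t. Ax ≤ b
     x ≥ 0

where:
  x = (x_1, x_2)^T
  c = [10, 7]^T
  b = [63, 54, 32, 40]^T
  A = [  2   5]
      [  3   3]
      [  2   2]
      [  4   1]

At x_1 = 8, x_2 = 8, compute slack b - a·x for each constraint:
  C1: 63 − 56 = 7  (slack)
  C2: 54 − 48 = 6  (slack)
  C3: 32 − 32 = 0  (binding)
  C4: 40 − 40 = 0  (binding)

Optimal: x_1 = 8, x_2 = 8
Binding: C3, C4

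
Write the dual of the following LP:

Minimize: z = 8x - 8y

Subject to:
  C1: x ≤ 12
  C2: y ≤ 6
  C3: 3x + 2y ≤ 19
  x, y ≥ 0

Primal min cᵀx s.t. Ax ≤ b, x ≥ 0  →  Dual max −bᵀy s.t. Aᵀy ≥ −c, y ≥ 0.

Maximize: z = -12y1 - 6y2 - 19y3

Subject to:
  y1 + 3y3 ≥ -8
  y2 + 2y3 ≥ 8
  y1, y2, y3 ≥ 0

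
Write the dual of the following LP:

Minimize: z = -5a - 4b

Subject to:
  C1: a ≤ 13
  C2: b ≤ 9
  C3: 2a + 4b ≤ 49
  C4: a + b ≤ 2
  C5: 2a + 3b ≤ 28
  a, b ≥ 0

Primal min cᵀx s.t. Ax ≤ b, x ≥ 0  →  Dual max −bᵀy s.t. Aᵀy ≥ −c, y ≥ 0.

Maximize: z = -13y1 - 9y2 - 49y3 - 2y4 - 28y5

Subject to:
  y1 + 2y3 + y4 + 2y5 ≥ 5
  y2 + 4y3 + y4 + 3y5 ≥ 4
  y1, y2, y3, y4, y5 ≥ 0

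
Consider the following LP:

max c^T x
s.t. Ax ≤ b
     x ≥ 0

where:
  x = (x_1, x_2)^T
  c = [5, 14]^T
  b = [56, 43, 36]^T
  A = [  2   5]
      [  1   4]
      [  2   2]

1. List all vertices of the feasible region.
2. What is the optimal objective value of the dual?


1. (0, 0), (18, 0), (11.33, 6.667), (3, 10), (0, 10.75)
2. 155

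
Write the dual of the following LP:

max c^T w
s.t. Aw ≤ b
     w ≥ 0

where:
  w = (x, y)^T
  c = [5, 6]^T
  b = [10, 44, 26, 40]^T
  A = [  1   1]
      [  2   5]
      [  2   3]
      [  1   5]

Primal max cᵀx s.t. Ax ≤ b, x ≥ 0  →  Dual min bᵀy s.t. Aᵀy ≥ c, y ≥ 0.

Minimize: z = 10y1 + 44y2 + 26y3 + 40y4

Subject to:
  y1 + 2y2 + 2y3 + y4 ≥ 5
  y1 + 5y2 + 3y3 + 5y4 ≥ 6
  y1, y2, y3, y4 ≥ 0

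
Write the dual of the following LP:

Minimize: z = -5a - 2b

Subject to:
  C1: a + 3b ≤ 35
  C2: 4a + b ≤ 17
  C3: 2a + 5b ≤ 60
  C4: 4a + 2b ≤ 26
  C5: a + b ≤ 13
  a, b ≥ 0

Primal min cᵀx s.t. Ax ≤ b, x ≥ 0  →  Dual max −bᵀy s.t. Aᵀy ≥ −c, y ≥ 0.

Maximize: z = -35y1 - 17y2 - 60y3 - 26y4 - 13y5

Subject to:
  y1 + 4y2 + 2y3 + 4y4 + y5 ≥ 5
  3y1 + y2 + 5y3 + 2y4 + y5 ≥ 2
  y1, y2, y3, y4, y5 ≥ 0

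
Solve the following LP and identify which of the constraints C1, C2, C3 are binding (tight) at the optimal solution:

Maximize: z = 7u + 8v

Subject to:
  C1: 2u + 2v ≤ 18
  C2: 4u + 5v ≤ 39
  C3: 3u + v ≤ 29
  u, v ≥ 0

At u = 6, v = 3, compute slack b - a·x for each constraint:
  C1: 18 − 18 = 0  (binding)
  C2: 39 − 39 = 0  (binding)
  C3: 29 − 21 = 8  (slack)

Optimal: u = 6, v = 3
Binding: C1, C2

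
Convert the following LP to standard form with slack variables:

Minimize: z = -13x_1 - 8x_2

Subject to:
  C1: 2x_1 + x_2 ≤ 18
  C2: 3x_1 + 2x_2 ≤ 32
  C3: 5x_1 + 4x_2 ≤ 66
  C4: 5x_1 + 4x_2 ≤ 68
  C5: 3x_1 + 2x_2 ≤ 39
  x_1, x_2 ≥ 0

min z = -13x_1 - 8x_2

s.t.
  2x_1 + x_2 + s1 = 18
  3x_1 + 2x_2 + s2 = 32
  5x_1 + 4x_2 + s3 = 66
  5x_1 + 4x_2 + s4 = 68
  3x_1 + 2x_2 + s5 = 39
  x_1, x_2, s1, s2, s3, s4, s5 ≥ 0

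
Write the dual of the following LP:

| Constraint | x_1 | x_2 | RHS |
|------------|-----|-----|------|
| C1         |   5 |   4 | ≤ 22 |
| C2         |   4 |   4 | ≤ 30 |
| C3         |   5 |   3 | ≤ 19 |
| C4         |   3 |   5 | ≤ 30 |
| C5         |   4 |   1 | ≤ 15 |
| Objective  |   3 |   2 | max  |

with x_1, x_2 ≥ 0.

Primal max cᵀx s.t. Ax ≤ b, x ≥ 0  →  Dual min bᵀy s.t. Aᵀy ≥ c, y ≥ 0.

Minimize: z = 22y1 + 30y2 + 19y3 + 30y4 + 15y5

Subject to:
  5y1 + 4y2 + 5y3 + 3y4 + 4y5 ≥ 3
  4y1 + 4y2 + 3y3 + 5y4 + y5 ≥ 2
  y1, y2, y3, y4, y5 ≥ 0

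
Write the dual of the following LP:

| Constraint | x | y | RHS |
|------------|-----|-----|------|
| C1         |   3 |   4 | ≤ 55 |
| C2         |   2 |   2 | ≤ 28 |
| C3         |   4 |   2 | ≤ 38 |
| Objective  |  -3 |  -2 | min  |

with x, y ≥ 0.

Primal min cᵀx s.t. Ax ≤ b, x ≥ 0  →  Dual max −bᵀy s.t. Aᵀy ≥ −c, y ≥ 0.

Maximize: z = -55y1 - 28y2 - 38y3

Subject to:
  3y1 + 2y2 + 4y3 ≥ 3
  4y1 + 2y2 + 2y3 ≥ 2
  y1, y2, y3 ≥ 0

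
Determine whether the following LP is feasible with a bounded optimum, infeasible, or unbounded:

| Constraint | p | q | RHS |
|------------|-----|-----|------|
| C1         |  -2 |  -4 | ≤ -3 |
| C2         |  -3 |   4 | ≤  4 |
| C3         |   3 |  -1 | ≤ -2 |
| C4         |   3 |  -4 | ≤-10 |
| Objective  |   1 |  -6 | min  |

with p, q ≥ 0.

Infeasible (no feasible solution exists)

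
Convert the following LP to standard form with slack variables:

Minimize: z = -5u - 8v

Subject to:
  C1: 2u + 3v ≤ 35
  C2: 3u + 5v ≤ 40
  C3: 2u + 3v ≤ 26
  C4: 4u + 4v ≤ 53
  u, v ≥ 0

min z = -5u - 8v

s.t.
  2u + 3v + s1 = 35
  3u + 5v + s2 = 40
  2u + 3v + s3 = 26
  4u + 4v + s4 = 53
  u, v, s1, s2, s3, s4 ≥ 0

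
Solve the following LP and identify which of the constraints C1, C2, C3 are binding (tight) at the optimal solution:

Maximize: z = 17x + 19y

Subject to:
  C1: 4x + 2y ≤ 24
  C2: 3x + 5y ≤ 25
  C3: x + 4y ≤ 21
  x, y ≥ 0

At x = 5, y = 2, compute slack b - a·x for each constraint:
  C1: 24 − 24 = 0  (binding)
  C2: 25 − 25 = 0  (binding)
  C3: 21 − 13 = 8  (slack)

Optimal: x = 5, y = 2
Binding: C1, C2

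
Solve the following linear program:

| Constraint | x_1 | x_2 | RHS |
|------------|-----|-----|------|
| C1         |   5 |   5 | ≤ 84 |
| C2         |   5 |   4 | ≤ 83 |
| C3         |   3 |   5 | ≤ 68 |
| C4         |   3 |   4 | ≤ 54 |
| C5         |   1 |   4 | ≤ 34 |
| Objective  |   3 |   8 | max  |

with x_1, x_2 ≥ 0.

Evaluate the objective at each vertex of the feasible region:
  z(0, 0) = 0
  z(16.6, 0) = 49.8
  z(15.8, 1) = 55.4
  z(13.2, 3.6) = 68.4
  z(10, 6) = 78  ←
  z(0, 8.5) = 68
The maximum is at x_1 = 10, x_2 = 6.

x_1 = 10, x_2 = 6, z = 78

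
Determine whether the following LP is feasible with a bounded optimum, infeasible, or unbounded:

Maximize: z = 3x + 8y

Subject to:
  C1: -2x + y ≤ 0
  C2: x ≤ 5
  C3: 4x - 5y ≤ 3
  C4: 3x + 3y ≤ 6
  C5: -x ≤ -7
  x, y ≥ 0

Infeasible (no feasible solution exists)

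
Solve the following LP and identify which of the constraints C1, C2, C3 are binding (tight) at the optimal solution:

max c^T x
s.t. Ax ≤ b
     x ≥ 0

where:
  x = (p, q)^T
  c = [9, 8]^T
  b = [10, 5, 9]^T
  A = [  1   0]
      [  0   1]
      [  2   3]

At p = 4.5, q = 0, compute slack b - a·x for each constraint:
  C1: 10 − 4.5 = 5.5  (slack)
  C2: 5 − 0 = 5  (slack)
  C3: 9 − 9 = 0  (binding)

Optimal: p = 4.5, q = 0
Binding: C3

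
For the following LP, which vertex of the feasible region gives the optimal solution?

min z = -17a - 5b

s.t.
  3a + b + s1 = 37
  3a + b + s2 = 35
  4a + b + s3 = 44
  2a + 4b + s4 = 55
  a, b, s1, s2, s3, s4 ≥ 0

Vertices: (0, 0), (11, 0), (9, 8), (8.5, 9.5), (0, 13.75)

Evaluate the objective at each vertex of the feasible region:
  z(0, 0) = 0
  z(11, 0) = -187
  z(9, 8) = -193  ←
  z(8.5, 9.5) = -192
  z(0, 13.75) = -68.75
The minimum is at a = 9, b = 8.

(9, 8)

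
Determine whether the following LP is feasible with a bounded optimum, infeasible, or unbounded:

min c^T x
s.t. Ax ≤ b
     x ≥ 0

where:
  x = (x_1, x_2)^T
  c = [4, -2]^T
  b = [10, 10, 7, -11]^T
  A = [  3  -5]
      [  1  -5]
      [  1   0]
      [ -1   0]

Infeasible (no feasible solution exists)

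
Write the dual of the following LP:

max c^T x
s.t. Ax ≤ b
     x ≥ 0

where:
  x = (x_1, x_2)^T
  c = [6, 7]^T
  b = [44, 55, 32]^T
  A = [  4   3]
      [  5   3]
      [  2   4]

Primal max cᵀx s.t. Ax ≤ b, x ≥ 0  →  Dual min bᵀy s.t. Aᵀy ≥ c, y ≥ 0.

Minimize: z = 44y1 + 55y2 + 32y3

Subject to:
  4y1 + 5y2 + 2y3 ≥ 6
  3y1 + 3y2 + 4y3 ≥ 7
  y1, y2, y3 ≥ 0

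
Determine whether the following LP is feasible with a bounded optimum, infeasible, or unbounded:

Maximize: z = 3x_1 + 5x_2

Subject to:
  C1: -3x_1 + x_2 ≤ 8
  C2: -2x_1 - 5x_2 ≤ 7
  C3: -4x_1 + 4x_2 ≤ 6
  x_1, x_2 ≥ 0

Unbounded (objective can increase without bound)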